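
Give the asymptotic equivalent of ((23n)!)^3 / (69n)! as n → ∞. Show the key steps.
((23n)!)^3/(69n)! ~ ((2π·23n)^(2/2) / sqrt(3)) · 3^(−3·23n)  →  0

Write N = 23n. Stirling: N! ~ sqrt(2π N)(N/e)^N and (3N)! ~ sqrt(2π·3N)·(3N/e)^(3N).
  (N!)^3/(3N)! ~ (2π N)^(3/2) (N/e)^(3N) / [sqrt(2π·3N) (3N/e)^(3N)]
     = (2π N)^(3/2) / sqrt(2π·3N) · (N/(3N))^(3N)
     = (2π N)^((3−1)/2) / sqrt(3) · 3^(−3N).
Since 3^3 > 1, the factor 3^(−3N) decays exponentially, so the ratio → 0. Substituting N = 23n gives the stated form.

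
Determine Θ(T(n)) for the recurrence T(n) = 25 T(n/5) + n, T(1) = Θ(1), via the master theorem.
T(n) = Θ(n^2)

Master theorem: compare f(n) = n to n^(log_5 25) where log_5 25 = 2. Since 1 < log_5 25, we have f(n) = O(n^(log_5 25 − ε)) for some ε > 0 — Case 1. Hence T(n) = Θ(n^(log_5 25)) = Θ(n^2).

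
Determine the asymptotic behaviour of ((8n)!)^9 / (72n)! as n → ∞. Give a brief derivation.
((8n)!)^9/(72n)! ~ ((2π·8n)^(8/2) / 3) · 9^(−9·8n)  →  0

Write N = 8n. Stirling: N! ~ sqrt(2π N)(N/e)^N and (9N)! ~ sqrt(2π·9N)·(9N/e)^(9N).
  (N!)^9/(9N)! ~ (2π N)^(9/2) (N/e)^(9N) / [sqrt(2π·9N) (9N/e)^(9N)]
     = (2π N)^(9/2) / sqrt(2π·9N) · (N/(9N))^(9N)
     = (2π N)^((9−1)/2) / 3 · 9^(−9N).
Since 9^9 > 1, the factor 9^(−9N) decays exponentially, so the ratio → 0. Substituting N = 8n gives the stated form.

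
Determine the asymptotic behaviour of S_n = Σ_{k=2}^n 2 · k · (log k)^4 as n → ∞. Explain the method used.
S_n ~ n^2 · (log n)^4

By integral comparison, S_n = ∫_1^n 2 · x · (log x)^4 dx + O(n · (log n)^4). For the integral, the leading term of ∫_1^n x^1 (log x)^4 dx is n^2/2 · (log n)^4 (by repeated integration by parts; each step lowers the log-exponent and produces a relatively O(1/log n) correction). Hence S_n ~ n^2 · (log n)^4.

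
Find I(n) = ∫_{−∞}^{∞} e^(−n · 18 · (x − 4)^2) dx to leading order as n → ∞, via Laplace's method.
I(n) = sqrt(π/(18n))

Here φ(x) = 18 · (x − 4)^2 has its unique minimum at x* = 4 with φ(x*) = 0 and φ''(x*) = 36. Laplace's method gives
  I(n) ~ e^(−n φ(x*)) · sqrt(2π / (n · φ''(x*))) = sqrt(2π / (36n)) = sqrt(π/(18n)).
This is exact: substituting u = (x − 4)·sqrt(18n) gives I(n) = (1/sqrt(18n)) ∫_{−∞}^{∞} e^(−u^2) du = sqrt(π/(18n)).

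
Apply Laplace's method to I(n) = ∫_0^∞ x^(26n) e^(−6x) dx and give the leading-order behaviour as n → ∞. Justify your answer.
I(n) ~ (sqrt(2π·26n) / 6) · (26n/(6e))^(26n)

Write the integrand as exp(26n ln x − 6x) and set f(x) = 26n ln x − 6x. Then f'(x) = 26n/x − 6 = 0 at x* = 26n/6, and f''(x*) = −26n/x*^2 = −6^2/(26n). Laplace's method (interior maximum) gives
  I(n) ~ e^(f(x*)) · sqrt(2π / |f''(x*)|)
        = exp(26n ln(26n/6) − 26n) · sqrt(2π · 26n / 6^2)
        = (26n/6)^(26n) e^(−26n) · sqrt(2π·26n) / 6
        = (sqrt(2π·26n) / 6) · (26n/(6e))^(26n).
This matches Γ(26n+1)/6^(26n+1) with Stirling applied to Γ.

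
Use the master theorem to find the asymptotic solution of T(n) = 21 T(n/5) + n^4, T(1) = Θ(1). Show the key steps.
T(n) = Θ(n^4)

log_5 21 ≈ 1.892. f(n) = n^4 dominates n^(log_5 21) since 4 > 1.892, and the regularity condition a·f(n/b) = 21·(n/5)^4 = (21/625)·n^4 ≤ c·f(n) holds with c = 21/625 ≈ 0.0336 < 1. So this is Case 3: T(n) = Θ(f(n)) = Θ(n^4).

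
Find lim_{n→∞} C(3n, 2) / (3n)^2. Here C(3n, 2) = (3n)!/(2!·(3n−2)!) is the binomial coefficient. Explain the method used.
lim = 1/2! = 1/2

With N = 3n → ∞: C(N, 2) / N^2 = [N(N−1)…(N−1)] / (2! · N^2) = (1/2!) · 1 · (1 − 1/(3n)). Each factor → 1 as N → ∞, so the limit is 1/2! = 1/2.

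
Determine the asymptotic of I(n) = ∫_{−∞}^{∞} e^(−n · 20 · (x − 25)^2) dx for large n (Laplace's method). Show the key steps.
I(n) = sqrt(π/(20n))

Here φ(x) = 20 · (x − 25)^2 has its unique minimum at x* = 25 with φ(x*) = 0 and φ''(x*) = 40. Laplace's method gives
  I(n) ~ e^(−n φ(x*)) · sqrt(2π / (n · φ''(x*))) = sqrt(2π / (40n)) = sqrt(π/(20n)).
This is exact: substituting u = (x − 25)·sqrt(20n) gives I(n) = (1/sqrt(20n)) ∫_{−∞}^{∞} e^(−u^2) du = sqrt(π/(20n)).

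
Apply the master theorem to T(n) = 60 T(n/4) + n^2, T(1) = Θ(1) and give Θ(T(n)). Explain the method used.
T(n) = Θ(n^(log_4 60))

Master theorem: compare f(n) = n^2 to n^(log_4 60) where log_4 60 ≈ 2.953. Since 2 < log_4 60, we have f(n) = O(n^(log_4 60 − ε)) for some ε > 0 — Case 1. Hence T(n) = Θ(n^(log_4 60)).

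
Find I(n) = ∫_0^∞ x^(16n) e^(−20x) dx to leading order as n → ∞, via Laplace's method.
I(n) ~ (sqrt(2π·16n) / 20) · (16n/(20e))^(16n)

Write the integrand as exp(16n ln x − 20x) and set f(x) = 16n ln x − 20x. Then f'(x) = 16n/x − 20 = 0 at x* = 16n/20, and f''(x*) = −16n/x*^2 = −20^2/(16n). Laplace's method (interior maximum) gives
  I(n) ~ e^(f(x*)) · sqrt(2π / |f''(x*)|)
        = exp(16n ln(16n/20) − 16n) · sqrt(2π · 16n / 20^2)
        = (16n/20)^(16n) e^(−16n) · sqrt(2π·16n) / 20
        = (sqrt(2π·16n) / 20) · (16n/(20e))^(16n).
This matches Γ(16n+1)/20^(16n+1) with Stirling applied to Γ.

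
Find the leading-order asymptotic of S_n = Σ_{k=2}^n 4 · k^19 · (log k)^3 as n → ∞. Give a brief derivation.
S_n ~ n^20 · (log n)^3 / 5

By integral comparison, S_n = ∫_1^n 4 · x^19 · (log x)^3 dx + O(n^19 · (log n)^3). For the integral, the leading term of ∫_1^n x^19 (log x)^3 dx is n^20/20 · (log n)^3 (by repeated integration by parts; each step lowers the log-exponent and produces a relatively O(1/log n) correction). Hence S_n ~ n^20 · (log n)^3 / 5.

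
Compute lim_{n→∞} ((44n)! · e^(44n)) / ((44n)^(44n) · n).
lim = 0

Stirling: (44n)! ~ sqrt(2π·44n) · (44n/e)^(44n). Hence
  (44n)! · e^(44n) / (44n)^(44n) ~ sqrt(2π·44n).
Dividing by n: sqrt(2π·44n) / n = sqrt(2π·44) · n^((1−2)/2), so the expression behaves like sqrt(2π·44) · n^((1−2)/2) → 0.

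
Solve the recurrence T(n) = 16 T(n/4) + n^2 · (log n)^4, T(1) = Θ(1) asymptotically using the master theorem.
T(n) = Θ(n^2 · (log n)^5)

Here log_4 16 = 2 and f(n) = n^2 · (log n)^4 = Θ(n^(log_4 16) · (log n)^4). This is the extended Case 2 of the master theorem (f matches the critical exponent up to log factors), giving T(n) = Θ(n^(log_4 16) · (log n)^(4+1)) = Θ(n^2 · (log n)^5).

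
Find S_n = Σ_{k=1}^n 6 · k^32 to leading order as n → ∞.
S_n ~ 2 · n^33 / 11

By integral comparison (Euler-Maclaurin), Σ_{k=1}^n 6 · k^32 = 6 · ∫_0^n x^32 dx + O(n^32) = 6 · n^33/33 = 2 · n^33 / 11 + O(n^32). (Equivalently, Faulhaber's formula gives the same leading term.)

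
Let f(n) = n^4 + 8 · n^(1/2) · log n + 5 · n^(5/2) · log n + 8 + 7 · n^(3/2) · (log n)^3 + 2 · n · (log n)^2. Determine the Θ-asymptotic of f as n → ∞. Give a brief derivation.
f(n) ∈ Θ(n^4)

Compare the terms by growth order. For large n, n^a · (log n)^b dominates n^a' · (log n)^b' iff a > a', or (a = a' and b > b'). Ranking the 6 terms shows the dominant one is n^4. Hence f(n) ∈ Θ(n^4).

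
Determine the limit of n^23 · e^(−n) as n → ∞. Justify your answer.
lim = 0

Exponentials with base > 1 dominate every fixed polynomial: for any fixed c, n^c / e^n → 0 as n → ∞ (e.g. by the ratio test, or since e^n grows faster than any power of n). Hence n^23 · e^(−n) = n^23 / e^n → 0.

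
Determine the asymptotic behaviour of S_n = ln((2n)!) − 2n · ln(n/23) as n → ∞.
S_n ~ 2n · (ln 46 − 1) + O(ln n)

Stirling: ln((2n)!) = 2n ln(2n) − 2n + O(ln n).
  S_n = 2n ln(2n) − 2n − 2n ln(n/23) + O(ln n)
      = 2n ln(2n) − 2n ln n + 2n ln 23 − 2n + O(ln n)
      = 2n ln 2 + 2n ln 23 − 2n + O(ln n)
      = 2n (ln 46 − 1) + O(ln n).
Numerically ln(46) − 1 ≈ 2.8286.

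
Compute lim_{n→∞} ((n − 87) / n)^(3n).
lim = e^(−261)

Rewrite as (1 − 87/n)^(3n). By the standard limit (1 + x/n)^n → e^x, we have (1 − 87/n)^n → e^(−87), and raising to the 3rd power gives e^(−261).
More precisely, ln[(1 − 87/n)^(3n)] = 3n · ln(1 − 87/n) = 3n · (-87/n + O(1/n^2)) = -261 + O(1/n) → -261.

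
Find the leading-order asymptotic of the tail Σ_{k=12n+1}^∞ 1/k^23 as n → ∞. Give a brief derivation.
Σ_{k>12n} 1/k^23 ~ 1/(22 · (12n)^22)

Compare to the integral: ∫_{12n}^∞ x^(−23) dx = [−x^(−22)/22]_{12n}^∞ = 1/((23−1)·(12n)^22). Euler-Maclaurin then gives
  Σ_{k>12n} 1/k^23 = ∫_{12n}^∞ dx/x^23 − 1/(2·(12n)^23) + O(1/(12n)^24).
(Equivalently this is ζ(23) − Σ_{k≤12n} 1/k^23.)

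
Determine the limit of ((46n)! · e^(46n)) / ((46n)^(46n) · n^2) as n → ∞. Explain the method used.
lim = 0

Stirling: (46n)! ~ sqrt(2π·46n) · (46n/e)^(46n). Hence
  (46n)! · e^(46n) / (46n)^(46n) ~ sqrt(2π·46n).
Dividing by n^2: sqrt(2π·46n) / n^2 = sqrt(2π·46) · n^((1−4)/2), so the expression behaves like sqrt(2π·46) · n^((1−4)/2) → 0.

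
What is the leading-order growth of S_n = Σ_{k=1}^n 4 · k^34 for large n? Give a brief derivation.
S_n ~ 4 · n^35 / 35

By integral comparison (Euler-Maclaurin), Σ_{k=1}^n 4 · k^34 = 4 · ∫_0^n x^34 dx + O(n^34) = 4 · n^35/35 + O(n^34). (Equivalently, Faulhaber's formula gives the same leading term.)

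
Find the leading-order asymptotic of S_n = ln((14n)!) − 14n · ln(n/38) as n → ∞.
S_n ~ 14n · (ln 532 − 1) + O(ln n)

Stirling: ln((14n)!) = 14n ln(14n) − 14n + O(ln n).
  S_n = 14n ln(14n) − 14n − 14n ln(n/38) + O(ln n)
      = 14n ln(14n) − 14n ln n + 14n ln 38 − 14n + O(ln n)
      = 14n ln 14 + 14n ln 38 − 14n + O(ln n)
      = 14n (ln 532 − 1) + O(ln n).
Numerically ln(532) − 1 ≈ 5.2766.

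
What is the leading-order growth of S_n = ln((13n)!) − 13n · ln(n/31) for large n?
S_n ~ 13n · (ln 403 − 1) + O(ln n)

Stirling: ln((13n)!) = 13n ln(13n) − 13n + O(ln n).
  S_n = 13n ln(13n) − 13n − 13n ln(n/31) + O(ln n)
      = 13n ln(13n) − 13n ln n + 13n ln 31 − 13n + O(ln n)
      = 13n ln 13 + 13n ln 31 − 13n + O(ln n)
      = 13n (ln 403 − 1) + O(ln n).
Numerically ln(403) − 1 ≈ 4.9989.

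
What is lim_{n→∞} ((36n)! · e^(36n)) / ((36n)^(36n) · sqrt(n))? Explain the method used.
lim = sqrt(2π·36)

Stirling: (36n)! ~ sqrt(2π·36n) · (36n/e)^(36n). Hence
  (36n)! · e^(36n) / (36n)^(36n) ~ sqrt(2π·36n).
Dividing by sqrt(n): sqrt(2π·36n) / sqrt(n) = sqrt(2π·36) · n^((1−1)/2), so the limit is sqrt(2π·36).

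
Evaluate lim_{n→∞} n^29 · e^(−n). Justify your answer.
lim = 0

Exponentials with base > 1 dominate every fixed polynomial: for any fixed c, n^c / e^n → 0 as n → ∞ (e.g. by the ratio test, or since e^n grows faster than any power of n). Hence n^29 · e^(−n) = n^29 / e^n → 0.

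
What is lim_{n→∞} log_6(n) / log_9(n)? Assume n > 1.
lim = ln(9) / ln(6) = log_6(9)

Change of base: log_6(n) = ln n / ln 6 and log_9(n) = ln n / ln 9. The ratio is (ln n / ln 6) · (ln 9 / ln n) = ln 9 / ln 6, a constant independent of n. So the limit is ln 9 / ln 6 = log_6(9).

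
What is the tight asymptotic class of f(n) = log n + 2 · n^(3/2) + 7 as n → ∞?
f(n) ∈ Θ(n^(3/2))

Compare the terms by growth order. For large n, n^a · (log n)^b dominates n^a' · (log n)^b' iff a > a', or (a = a' and b > b'). Ranking the 3 terms shows the dominant one is 2 · n^(3/2). Hence f(n) ∈ Θ(n^(3/2)).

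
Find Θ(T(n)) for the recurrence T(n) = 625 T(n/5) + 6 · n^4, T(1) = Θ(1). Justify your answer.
T(n) = Θ(n^4 log n)

log_5 625 = 4, and f(n) = 6 · n^4 = Θ(n^(log_5 625)). This is Case 2 of the master theorem: T(n) = Θ(f(n) · log n) = Θ(n^4 log n).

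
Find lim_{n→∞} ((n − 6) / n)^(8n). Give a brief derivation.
lim = e^(−48)

Rewrite as (1 − 6/n)^(8n). By the standard limit (1 + x/n)^n → e^x, we have (1 − 6/n)^n → e^(−6), and raising to the 8th power gives e^(−48).
More precisely, ln[(1 − 6/n)^(8n)] = 8n · ln(1 − 6/n) = 8n · (-6/n + O(1/n^2)) = -48 + O(1/n) → -48.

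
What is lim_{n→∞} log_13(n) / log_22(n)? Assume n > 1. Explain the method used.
lim = ln(22) / ln(13) = log_13(22)

Change of base: log_13(n) = ln n / ln 13 and log_22(n) = ln n / ln 22. The ratio is (ln n / ln 13) · (ln 22 / ln n) = ln 22 / ln 13, a constant independent of n. So the limit is ln 22 / ln 13 = log_13(22).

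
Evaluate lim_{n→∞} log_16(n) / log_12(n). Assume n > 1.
lim = ln(12) / ln(16) = log_16(12)

Change of base: log_16(n) = ln n / ln 16 and log_12(n) = ln n / ln 12. The ratio is (ln n / ln 16) · (ln 12 / ln n) = ln 12 / ln 16, a constant independent of n. So the limit is ln 12 / ln 16 = log_16(12).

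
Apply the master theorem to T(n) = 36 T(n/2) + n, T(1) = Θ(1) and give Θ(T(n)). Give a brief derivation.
T(n) = Θ(n^(log_2 36))

Master theorem: compare f(n) = n to n^(log_2 36) where log_2 36 ≈ 5.170. Since 1 < log_2 36, we have f(n) = O(n^(log_2 36 − ε)) for some ε > 0 — Case 1. Hence T(n) = Θ(n^(log_2 36)).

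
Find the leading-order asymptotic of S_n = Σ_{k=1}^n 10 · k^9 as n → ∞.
S_n ~ n^10

By integral comparison (Euler-Maclaurin), Σ_{k=1}^n 10 · k^9 = 10 · ∫_0^n x^9 dx + O(n^9) = 10 · n^10/10 = n^10 + O(n^9). (Equivalently, Faulhaber's formula gives the same leading term.)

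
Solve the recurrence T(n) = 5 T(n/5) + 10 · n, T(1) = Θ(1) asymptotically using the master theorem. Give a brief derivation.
T(n) = Θ(n log n)

log_5 5 = 1, and f(n) = 10 · n = Θ(n^(log_5 5)). This is Case 2 of the master theorem: T(n) = Θ(f(n) · log n) = Θ(n log n).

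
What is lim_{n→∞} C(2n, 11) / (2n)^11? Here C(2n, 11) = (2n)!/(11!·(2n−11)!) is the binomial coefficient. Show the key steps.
lim = 1/11! = 1/39916800

With N = 2n → ∞: C(N, 11) / N^11 = [N(N−1)…(N−10)] / (11! · N^11) = (1/11!) · 1 · (1 − 1/(2n)) · … · (1 − 10/(2n)). Each factor → 1 as N → ∞, so the limit is 1/11! = 1/39916800.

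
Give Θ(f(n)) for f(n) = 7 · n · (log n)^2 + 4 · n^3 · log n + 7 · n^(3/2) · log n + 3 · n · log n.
f(n) ∈ Θ(n^3 · log n)

Compare the terms by growth order. For large n, n^a · (log n)^b dominates n^a' · (log n)^b' iff a > a', or (a = a' and b > b'). Ranking the 4 terms shows the dominant one is 4 · n^3 · log n. Hence f(n) ∈ Θ(n^3 · log n).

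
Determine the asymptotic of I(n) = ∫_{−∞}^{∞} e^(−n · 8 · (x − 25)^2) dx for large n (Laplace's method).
I(n) = sqrt(π/(8n))

Here φ(x) = 8 · (x − 25)^2 has its unique minimum at x* = 25 with φ(x*) = 0 and φ''(x*) = 16. Laplace's method gives
  I(n) ~ e^(−n φ(x*)) · sqrt(2π / (n · φ''(x*))) = sqrt(2π / (16n)) = sqrt(π/(8n)).
This is exact: substituting u = (x − 25)·sqrt(8n) gives I(n) = (1/sqrt(8n)) ∫_{−∞}^{∞} e^(−u^2) du = sqrt(π/(8n)).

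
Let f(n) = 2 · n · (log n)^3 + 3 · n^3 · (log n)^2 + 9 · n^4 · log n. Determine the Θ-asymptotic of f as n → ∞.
f(n) ∈ Θ(n^4 · log n)

Compare the terms by growth order. For large n, n^a · (log n)^b dominates n^a' · (log n)^b' iff a > a', or (a = a' and b > b'). Ranking the 3 terms shows the dominant one is 9 · n^4 · log n. Hence f(n) ∈ Θ(n^4 · log n).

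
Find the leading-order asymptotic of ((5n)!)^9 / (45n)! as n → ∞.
((5n)!)^9/(45n)! ~ ((2π·5n)^(8/2) / 3) · 9^(−9·5n)  →  0

Write N = 5n. Stirling: N! ~ sqrt(2π N)(N/e)^N and (9N)! ~ sqrt(2π·9N)·(9N/e)^(9N).
  (N!)^9/(9N)! ~ (2π N)^(9/2) (N/e)^(9N) / [sqrt(2π·9N) (9N/e)^(9N)]
     = (2π N)^(9/2) / sqrt(2π·9N) · (N/(9N))^(9N)
     = (2π N)^((9−1)/2) / 3 · 9^(−9N).
Since 9^9 > 1, the factor 9^(−9N) decays exponentially, so the ratio → 0. Substituting N = 5n gives the stated form.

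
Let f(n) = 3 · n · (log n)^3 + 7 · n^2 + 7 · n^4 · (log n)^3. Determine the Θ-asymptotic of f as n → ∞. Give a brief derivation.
f(n) ∈ Θ(n^4 · (log n)^3)

Compare the terms by growth order. For large n, n^a · (log n)^b dominates n^a' · (log n)^b' iff a > a', or (a = a' and b > b'). Ranking the 3 terms shows the dominant one is 7 · n^4 · (log n)^3. Hence f(n) ∈ Θ(n^4 · (log n)^3).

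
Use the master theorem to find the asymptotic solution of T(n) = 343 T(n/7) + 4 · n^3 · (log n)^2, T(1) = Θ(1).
T(n) = Θ(n^3 · (log n)^3)

Here log_7 343 = 3 and f(n) = 4 · n^3 · (log n)^2 = Θ(n^(log_7 343) · (log n)^2). This is the extended Case 2 of the master theorem (f matches the critical exponent up to log factors), giving T(n) = Θ(n^(log_7 343) · (log n)^(2+1)) = Θ(n^3 · (log n)^3).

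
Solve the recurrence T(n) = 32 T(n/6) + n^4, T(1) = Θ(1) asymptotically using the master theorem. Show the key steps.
T(n) = Θ(n^4)

log_6 32 ≈ 1.934. f(n) = n^4 dominates n^(log_6 32) since 4 > 1.934, and the regularity condition a·f(n/b) = 32·(n/6)^4 = (32/1296)·n^4 ≤ c·f(n) holds with c = 32/1296 ≈ 0.0247 < 1. So this is Case 3: T(n) = Θ(f(n)) = Θ(n^4).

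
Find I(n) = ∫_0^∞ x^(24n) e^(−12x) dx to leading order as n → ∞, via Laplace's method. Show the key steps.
I(n) ~ (sqrt(2π·24n) / 12) · (24n/(12e))^(24n)

Write the integrand as exp(24n ln x − 12x) and set f(x) = 24n ln x − 12x. Then f'(x) = 24n/x − 12 = 0 at x* = 24n/12, and f''(x*) = −24n/x*^2 = −12^2/(24n). Laplace's method (interior maximum) gives
  I(n) ~ e^(f(x*)) · sqrt(2π / |f''(x*)|)
        = exp(24n ln(24n/12) − 24n) · sqrt(2π · 24n / 12^2)
        = (24n/12)^(24n) e^(−24n) · sqrt(2π·24n) / 12
        = (sqrt(2π·24n) / 12) · (24n/(12e))^(24n).
This matches Γ(24n+1)/12^(24n+1) with Stirling applied to Γ.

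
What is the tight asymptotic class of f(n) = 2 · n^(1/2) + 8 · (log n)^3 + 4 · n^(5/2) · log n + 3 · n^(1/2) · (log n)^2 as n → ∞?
f(n) ∈ Θ(n^(5/2) · log n)

Compare the terms by growth order. For large n, n^a · (log n)^b dominates n^a' · (log n)^b' iff a > a', or (a = a' and b > b'). Ranking the 4 terms shows the dominant one is 4 · n^(5/2) · log n. Hence f(n) ∈ Θ(n^(5/2) · log n).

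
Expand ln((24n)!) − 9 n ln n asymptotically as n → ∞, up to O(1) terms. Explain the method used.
ln((24n)!) − 9 n ln n = 15 n ln n + 24(ln 24 − 1) n + (1/2) ln(2π·24n) + O(1/n)

Stirling: ln((24n)!) = 24n ln(24n) − 24n + (1/2) ln(2π·24n) + O(1/n).
Expand 24n ln(24n) = 24n (ln n + ln 24) = 24n ln n + 24n ln 24.
Subtract 9n ln n: leading term is (24 − 9) n ln n = 15 n ln n. The next term is 24n ln 24 − 24n = 24(ln 24 − 1) n. Then the (1/2) ln(2π·24n) correction.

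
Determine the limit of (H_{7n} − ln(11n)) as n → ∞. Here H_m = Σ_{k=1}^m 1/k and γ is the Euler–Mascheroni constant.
lim = ln(7/11) + γ

By Euler-Maclaurin, H_m = ln m + γ + O(1/m). So
  H_{7n} − ln(11n) = ln(7n) + γ − ln(11n) + O(1/n)
                       = ln(7/11) + γ + O(1/n).
Hence the limit is ln(7/11) + γ.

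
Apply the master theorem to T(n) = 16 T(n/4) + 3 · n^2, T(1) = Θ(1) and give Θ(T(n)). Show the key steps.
T(n) = Θ(n^2 log n)

log_4 16 = 2, and f(n) = 3 · n^2 = Θ(n^(log_4 16)). This is Case 2 of the master theorem: T(n) = Θ(f(n) · log n) = Θ(n^2 log n).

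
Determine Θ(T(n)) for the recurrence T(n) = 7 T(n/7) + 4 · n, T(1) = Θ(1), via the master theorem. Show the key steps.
T(n) = Θ(n log n)

log_7 7 = 1, and f(n) = 4 · n = Θ(n^(log_7 7)). This is Case 2 of the master theorem: T(n) = Θ(f(n) · log n) = Θ(n log n).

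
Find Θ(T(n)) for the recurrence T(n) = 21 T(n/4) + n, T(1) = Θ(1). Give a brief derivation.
T(n) = Θ(n^(log_4 21))

Master theorem: compare f(n) = n to n^(log_4 21) where log_4 21 ≈ 2.196. Since 1 < log_4 21, we have f(n) = O(n^(log_4 21 − ε)) for some ε > 0 — Case 1. Hence T(n) = Θ(n^(log_4 21)).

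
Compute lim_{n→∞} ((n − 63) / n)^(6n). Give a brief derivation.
lim = e^(−378)

Rewrite as (1 − 63/n)^(6n). By the standard limit (1 + x/n)^n → e^x, we have (1 − 63/n)^n → e^(−63), and raising to the 6th power gives e^(−378).
More precisely, ln[(1 − 63/n)^(6n)] = 6n · ln(1 − 63/n) = 6n · (-63/n + O(1/n^2)) = -378 + O(1/n) → -378.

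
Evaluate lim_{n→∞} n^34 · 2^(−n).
lim = 0

Exponentials with base > 1 dominate every fixed polynomial: for any fixed c, n^c / 2^n → 0 as n → ∞ (e.g. by the ratio test, or by writing 2^n = e^(n ln 2) and noting e^(n ln 2) / n^c → ∞). Hence n^34 · 2^(−n) = n^34 / 2^n → 0.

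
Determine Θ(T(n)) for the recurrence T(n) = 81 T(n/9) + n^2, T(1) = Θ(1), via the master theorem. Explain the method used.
T(n) = Θ(n^2 log n)

log_9 81 = 2, and f(n) = n^2 = Θ(n^(log_9 81)). This is Case 2 of the master theorem: T(n) = Θ(f(n) · log n) = Θ(n^2 log n).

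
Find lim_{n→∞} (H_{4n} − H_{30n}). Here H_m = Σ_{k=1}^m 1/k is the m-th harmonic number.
lim = ln(4/30) = ln(2/15)

Euler-Maclaurin gives H_m = ln m + γ + 1/(2m) + O(1/m^2). The γ and O(1/m) terms cancel in the difference:
  H_{4n} − H_{30n} = ln(4n) − ln(30n) + O(1/n) = ln(4/30) + O(1/n).
Hence the limit is ln(4/30) = ln(2/15).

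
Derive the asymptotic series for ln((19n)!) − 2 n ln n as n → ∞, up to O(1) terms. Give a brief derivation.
ln((19n)!) − 2 n ln n = 17 n ln n + 19(ln 19 − 1) n + (1/2) ln(2π·19n) + O(1/n)

Stirling: ln((19n)!) = 19n ln(19n) − 19n + (1/2) ln(2π·19n) + O(1/n).
Expand 19n ln(19n) = 19n (ln n + ln 19) = 19n ln n + 19n ln 19.
Subtract 2n ln n: leading term is (19 − 2) n ln n = 17 n ln n. The next term is 19n ln 19 − 19n = 19(ln 19 − 1) n. Then the (1/2) ln(2π·19n) correction.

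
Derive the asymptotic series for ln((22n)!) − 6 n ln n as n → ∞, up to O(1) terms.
ln((22n)!) − 6 n ln n = 16 n ln n + 22(ln 22 − 1) n + (1/2) ln(2π·22n) + O(1/n)

Stirling: ln((22n)!) = 22n ln(22n) − 22n + (1/2) ln(2π·22n) + O(1/n).
Expand 22n ln(22n) = 22n (ln n + ln 22) = 22n ln n + 22n ln 22.
Subtract 6n ln n: leading term is (22 − 6) n ln n = 16 n ln n. The next term is 22n ln 22 − 22n = 22(ln 22 − 1) n. Then the (1/2) ln(2π·22n) correction.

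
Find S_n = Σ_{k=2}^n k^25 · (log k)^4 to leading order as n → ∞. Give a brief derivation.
S_n ~ n^26 · (log n)^4 / 26

By integral comparison, S_n = ∫_1^n x^25 · (log x)^4 dx + O(n^25 · (log n)^4). For the integral, the leading term of ∫_1^n x^25 (log x)^4 dx is n^26/26 · (log n)^4 (by repeated integration by parts; each step lowers the log-exponent and produces a relatively O(1/log n) correction). Hence S_n ~ n^26 · (log n)^4 / 26.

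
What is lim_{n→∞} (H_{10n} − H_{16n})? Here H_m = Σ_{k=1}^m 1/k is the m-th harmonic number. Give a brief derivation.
lim = ln(10/16) = ln(5/8)

Euler-Maclaurin gives H_m = ln m + γ + 1/(2m) + O(1/m^2). The γ and O(1/m) terms cancel in the difference:
  H_{10n} − H_{16n} = ln(10n) − ln(16n) + O(1/n) = ln(10/16) + O(1/n).
Hence the limit is ln(10/16) = ln(5/8).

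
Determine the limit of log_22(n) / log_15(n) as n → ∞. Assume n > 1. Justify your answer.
lim = ln(15) / ln(22) = log_22(15)

Change of base: log_22(n) = ln n / ln 22 and log_15(n) = ln n / ln 15. The ratio is (ln n / ln 22) · (ln 15 / ln n) = ln 15 / ln 22, a constant independent of n. So the limit is ln 15 / ln 22 = log_22(15).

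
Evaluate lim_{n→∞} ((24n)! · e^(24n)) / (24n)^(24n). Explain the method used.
lim = ∞

Stirling: (24n)! ~ sqrt(2π·24n) · (24n/e)^(24n). Hence
  (24n)! · e^(24n) / (24n)^(24n) ~ sqrt(2π·24n) = sqrt(2π·24) · sqrt(n) → ∞.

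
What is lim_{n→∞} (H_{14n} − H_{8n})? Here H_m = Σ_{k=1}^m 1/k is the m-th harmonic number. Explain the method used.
lim = ln(14/8) = ln(7/4)

Euler-Maclaurin gives H_m = ln m + γ + 1/(2m) + O(1/m^2). The γ and O(1/m) terms cancel in the difference:
  H_{14n} − H_{8n} = ln(14n) − ln(8n) + O(1/n) = ln(14/8) + O(1/n).
Hence the limit is ln(14/8) = ln(7/4).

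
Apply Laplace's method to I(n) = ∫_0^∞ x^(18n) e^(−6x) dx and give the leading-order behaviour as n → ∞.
I(n) ~ (sqrt(2π·18n) / 6) · (18n/(6e))^(18n)

Write the integrand as exp(18n ln x − 6x) and set f(x) = 18n ln x − 6x. Then f'(x) = 18n/x − 6 = 0 at x* = 18n/6, and f''(x*) = −18n/x*^2 = −6^2/(18n). Laplace's method (interior maximum) gives
  I(n) ~ e^(f(x*)) · sqrt(2π / |f''(x*)|)
        = exp(18n ln(18n/6) − 18n) · sqrt(2π · 18n / 6^2)
        = (18n/6)^(18n) e^(−18n) · sqrt(2π·18n) / 6
        = (sqrt(2π·18n) / 6) · (18n/(6e))^(18n).
This matches Γ(18n+1)/6^(18n+1) with Stirling applied to Γ.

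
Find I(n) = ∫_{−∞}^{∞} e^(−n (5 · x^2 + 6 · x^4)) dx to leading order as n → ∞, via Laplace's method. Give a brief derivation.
I(n) ~ sqrt(π/(5n))

φ(x) = 5 · x^2 + 6 · x^4 has its unique global minimum at x* = 0 (since φ'(x) = 10x + 24x^3 = 0 only at x = 0 for real x with both coefficients positive, and φ → ∞ as |x| → ∞). At x* = 0, φ(0) = 0 and φ''(0) = 10. Laplace's method then gives
  I(n) ~ sqrt(2π / (n · φ''(0))) · e^(−n φ(0)) = sqrt(2π / (10n)) = sqrt(π/(5n)).
The 6 · x^4 term contributes only at subleading order (an O(1/n) relative correction).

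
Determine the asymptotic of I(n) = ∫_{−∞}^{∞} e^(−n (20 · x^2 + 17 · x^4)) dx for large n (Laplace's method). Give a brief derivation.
I(n) ~ sqrt(π/(20n))

φ(x) = 20 · x^2 + 17 · x^4 has its unique global minimum at x* = 0 (since φ'(x) = 40x + 68x^3 = 0 only at x = 0 for real x with both coefficients positive, and φ → ∞ as |x| → ∞). At x* = 0, φ(0) = 0 and φ''(0) = 40. Laplace's method then gives
  I(n) ~ sqrt(2π / (n · φ''(0))) · e^(−n φ(0)) = sqrt(2π / (40n)) = sqrt(π/(20n)).
The 17 · x^4 term contributes only at subleading order (an O(1/n) relative correction).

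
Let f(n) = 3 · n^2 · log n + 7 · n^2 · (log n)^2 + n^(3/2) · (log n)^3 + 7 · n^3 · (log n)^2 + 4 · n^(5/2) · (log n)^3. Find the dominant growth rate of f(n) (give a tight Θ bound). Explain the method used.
f(n) ∈ Θ(n^3 · (log n)^2)

Compare the terms by growth order. For large n, n^a · (log n)^b dominates n^a' · (log n)^b' iff a > a', or (a = a' and b > b'). Ranking the 5 terms shows the dominant one is 7 · n^3 · (log n)^2. Hence f(n) ∈ Θ(n^3 · (log n)^2).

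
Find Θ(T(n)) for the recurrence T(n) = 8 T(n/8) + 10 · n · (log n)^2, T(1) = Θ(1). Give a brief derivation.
T(n) = Θ(n · (log n)^3)

Here log_8 8 = 1 and f(n) = 10 · n · (log n)^2 = Θ(n^(log_8 8) · (log n)^2). This is the extended Case 2 of the master theorem (f matches the critical exponent up to log factors), giving T(n) = Θ(n^(log_8 8) · (log n)^(2+1)) = Θ(n · (log n)^3).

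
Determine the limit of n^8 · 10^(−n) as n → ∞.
lim = 0

Exponentials with base > 1 dominate every fixed polynomial: for any fixed c, n^c / 10^n → 0 as n → ∞ (e.g. by the ratio test, or by writing 10^n = e^(n ln 10) and noting e^(n ln 10) / n^c → ∞). Hence n^8 · 10^(−n) = n^8 / 10^n → 0.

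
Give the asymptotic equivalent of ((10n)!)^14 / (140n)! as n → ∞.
((10n)!)^14/(140n)! ~ ((2π·10n)^(13/2) / sqrt(14)) · 14^(−14·10n)  →  0

Write N = 10n. Stirling: N! ~ sqrt(2π N)(N/e)^N and (14N)! ~ sqrt(2π·14N)·(14N/e)^(14N).
  (N!)^14/(14N)! ~ (2π N)^(14/2) (N/e)^(14N) / [sqrt(2π·14N) (14N/e)^(14N)]
     = (2π N)^(14/2) / sqrt(2π·14N) · (N/(14N))^(14N)
     = (2π N)^((14−1)/2) / sqrt(14) · 14^(−14N).
Since 14^14 > 1, the factor 14^(−14N) decays exponentially, so the ratio → 0. Substituting N = 10n gives the stated form.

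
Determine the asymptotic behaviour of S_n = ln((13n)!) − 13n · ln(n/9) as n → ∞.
S_n ~ 13n · (ln 117 − 1) + O(ln n)

Stirling: ln((13n)!) = 13n ln(13n) − 13n + O(ln n).
  S_n = 13n ln(13n) − 13n − 13n ln(n/9) + O(ln n)
      = 13n ln(13n) − 13n ln n + 13n ln 9 − 13n + O(ln n)
      = 13n ln 13 + 13n ln 9 − 13n + O(ln n)
      = 13n (ln 117 − 1) + O(ln n).
Numerically ln(117) − 1 ≈ 3.7622.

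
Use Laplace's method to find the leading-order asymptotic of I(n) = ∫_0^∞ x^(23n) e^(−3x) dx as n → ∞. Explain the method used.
I(n) ~ (sqrt(2π·23n) / 3) · (23n/(3e))^(23n)

Write the integrand as exp(23n ln x − 3x) and set f(x) = 23n ln x − 3x. Then f'(x) = 23n/x − 3 = 0 at x* = 23n/3, and f''(x*) = −23n/x*^2 = −3^2/(23n). Laplace's method (interior maximum) gives
  I(n) ~ e^(f(x*)) · sqrt(2π / |f''(x*)|)
        = exp(23n ln(23n/3) − 23n) · sqrt(2π · 23n / 3^2)
        = (23n/3)^(23n) e^(−23n) · sqrt(2π·23n) / 3
        = (sqrt(2π·23n) / 3) · (23n/(3e))^(23n).
This matches Γ(23n+1)/3^(23n+1) with Stirling applied to Γ.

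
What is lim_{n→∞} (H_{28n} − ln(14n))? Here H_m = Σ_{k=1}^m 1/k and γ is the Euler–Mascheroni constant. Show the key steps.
lim = ln 2 + γ

By Euler-Maclaurin, H_m = ln m + γ + O(1/m). So
  H_{28n} − ln(14n) = ln(28n) + γ − ln(14n) + O(1/n)
                       = ln(28/14) + γ + O(1/n).
Hence the limit is ln(28/14) + γ (= ln 2).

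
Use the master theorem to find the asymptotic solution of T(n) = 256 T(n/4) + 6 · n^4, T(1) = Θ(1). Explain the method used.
T(n) = Θ(n^4 log n)

log_4 256 = 4, and f(n) = 6 · n^4 = Θ(n^(log_4 256)). This is Case 2 of the master theorem: T(n) = Θ(f(n) · log n) = Θ(n^4 log n).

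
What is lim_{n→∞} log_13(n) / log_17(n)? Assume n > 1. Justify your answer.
lim = ln(17) / ln(13) = log_13(17)

Change of base: log_13(n) = ln n / ln 13 and log_17(n) = ln n / ln 17. The ratio is (ln n / ln 13) · (ln 17 / ln n) = ln 17 / ln 13, a constant independent of n. So the limit is ln 17 / ln 13 = log_13(17).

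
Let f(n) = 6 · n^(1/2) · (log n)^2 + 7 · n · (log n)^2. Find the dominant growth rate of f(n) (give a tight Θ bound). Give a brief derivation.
f(n) ∈ Θ(n · (log n)^2)

Compare the terms by growth order. For large n, n^a · (log n)^b dominates n^a' · (log n)^b' iff a > a', or (a = a' and b > b'). Ranking the 2 terms shows the dominant one is 7 · n · (log n)^2. Hence f(n) ∈ Θ(n · (log n)^2).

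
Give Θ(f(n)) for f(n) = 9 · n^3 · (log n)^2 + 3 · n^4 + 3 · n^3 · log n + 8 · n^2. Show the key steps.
f(n) ∈ Θ(n^4)

Compare the terms by growth order. For large n, n^a · (log n)^b dominates n^a' · (log n)^b' iff a > a', or (a = a' and b > b'). Ranking the 4 terms shows the dominant one is 3 · n^4. Hence f(n) ∈ Θ(n^4).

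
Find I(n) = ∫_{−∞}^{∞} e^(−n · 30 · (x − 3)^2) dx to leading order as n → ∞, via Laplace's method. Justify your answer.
I(n) = sqrt(π/(30n))

Here φ(x) = 30 · (x − 3)^2 has its unique minimum at x* = 3 with φ(x*) = 0 and φ''(x*) = 60. Laplace's method gives
  I(n) ~ e^(−n φ(x*)) · sqrt(2π / (n · φ''(x*))) = sqrt(2π / (60n)) = sqrt(π/(30n)).
This is exact: substituting u = (x − 3)·sqrt(30n) gives I(n) = (1/sqrt(30n)) ∫_{−∞}^{∞} e^(−u^2) du = sqrt(π/(30n)).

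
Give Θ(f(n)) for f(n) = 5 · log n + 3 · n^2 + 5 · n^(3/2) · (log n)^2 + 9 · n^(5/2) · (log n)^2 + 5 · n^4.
f(n) ∈ Θ(n^4)

Compare the terms by growth order. For large n, n^a · (log n)^b dominates n^a' · (log n)^b' iff a > a', or (a = a' and b > b'). Ranking the 5 terms shows the dominant one is 5 · n^4. Hence f(n) ∈ Θ(n^4).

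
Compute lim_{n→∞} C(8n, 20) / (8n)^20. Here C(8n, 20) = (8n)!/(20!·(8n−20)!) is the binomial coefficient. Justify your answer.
lim = 1/20! = 1/2432902008176640000

With N = 8n → ∞: C(N, 20) / N^20 = [N(N−1)…(N−19)] / (20! · N^20) = (1/20!) · 1 · (1 − 1/(8n)) · … · (1 − 19/(8n)). Each factor → 1 as N → ∞, so the limit is 1/20! = 1/2432902008176640000.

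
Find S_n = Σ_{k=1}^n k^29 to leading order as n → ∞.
S_n ~ n^30 / 30

By integral comparison (Euler-Maclaurin), Σ_{k=1}^n k^29 = ∫_0^n x^29 dx + O(n^29) = n^30/30 + O(n^29). (Equivalently, Faulhaber's formula gives the same leading term.)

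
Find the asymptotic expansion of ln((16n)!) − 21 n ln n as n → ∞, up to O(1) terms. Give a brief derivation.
ln((16n)!) − 21 n ln n = −5 n ln n + 16(ln 16 − 1) n + (1/2) ln(2π·16n) + O(1/n)

Stirling: ln((16n)!) = 16n ln(16n) − 16n + (1/2) ln(2π·16n) + O(1/n).
Expand 16n ln(16n) = 16n (ln n + ln 16) = 16n ln n + 16n ln 16.
Subtract 21n ln n: leading term is (16 − 21) n ln n = −5 n ln n. The next term is 16n ln 16 − 16n = 16(ln 16 − 1) n. Then the (1/2) ln(2π·16n) correction.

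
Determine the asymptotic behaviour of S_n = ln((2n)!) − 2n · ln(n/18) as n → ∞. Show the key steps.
S_n ~ 2n · (ln 36 − 1) + O(ln n)

Stirling: ln((2n)!) = 2n ln(2n) − 2n + O(ln n).
  S_n = 2n ln(2n) − 2n − 2n ln(n/18) + O(ln n)
      = 2n ln(2n) − 2n ln n + 2n ln 18 − 2n + O(ln n)
      = 2n ln 2 + 2n ln 18 − 2n + O(ln n)
      = 2n (ln 36 − 1) + O(ln n).
Numerically ln(36) − 1 ≈ 2.5835.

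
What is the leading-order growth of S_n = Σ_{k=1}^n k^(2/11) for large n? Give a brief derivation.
S_n ~ (11/13) · n^(13/11)

Integral comparison: Σ_{k=1}^n k^(2/11) = ∫_0^n x^(2/11) dx + O(n^(2/11)). The integral is n^(1 + 2/11) / (1 + 2/11) = n^((2+11)/11) / ((2+11)/11) = (11/13) · n^(13/11).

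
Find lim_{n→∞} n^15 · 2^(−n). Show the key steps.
lim = 0

Exponentials with base > 1 dominate every fixed polynomial: for any fixed c, n^c / 2^n → 0 as n → ∞ (e.g. by the ratio test, or by writing 2^n = e^(n ln 2) and noting e^(n ln 2) / n^c → ∞). Hence n^15 · 2^(−n) = n^15 / 2^n → 0.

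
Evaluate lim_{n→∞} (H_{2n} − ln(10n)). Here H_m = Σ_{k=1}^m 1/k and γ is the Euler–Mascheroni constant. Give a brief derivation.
lim = −ln 5 + γ

By Euler-Maclaurin, H_m = ln m + γ + O(1/m). So
  H_{2n} − ln(10n) = ln(2n) + γ − ln(10n) + O(1/n)
                       = ln(2/10) + γ + O(1/n).
Hence the limit is ln(2/10) + γ (= −ln 5).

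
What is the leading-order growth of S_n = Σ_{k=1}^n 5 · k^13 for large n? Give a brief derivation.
S_n ~ 5 · n^14 / 14

By integral comparison (Euler-Maclaurin), Σ_{k=1}^n 5 · k^13 = 5 · ∫_0^n x^13 dx + O(n^13) = 5 · n^14/14 + O(n^13). (Equivalently, Faulhaber's formula gives the same leading term.)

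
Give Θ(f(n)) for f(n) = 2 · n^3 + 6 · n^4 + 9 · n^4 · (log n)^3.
f(n) ∈ Θ(n^4 · (log n)^3)

Compare the terms by growth order. For large n, n^a · (log n)^b dominates n^a' · (log n)^b' iff a > a', or (a = a' and b > b'). Ranking the 3 terms shows the dominant one is 9 · n^4 · (log n)^3. Hence f(n) ∈ Θ(n^4 · (log n)^3).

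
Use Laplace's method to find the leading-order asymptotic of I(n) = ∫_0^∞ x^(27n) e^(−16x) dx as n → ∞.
I(n) ~ (sqrt(2π·27n) / 16) · (27n/(16e))^(27n)

Write the integrand as exp(27n ln x − 16x) and set f(x) = 27n ln x − 16x. Then f'(x) = 27n/x − 16 = 0 at x* = 27n/16, and f''(x*) = −27n/x*^2 = −16^2/(27n). Laplace's method (interior maximum) gives
  I(n) ~ e^(f(x*)) · sqrt(2π / |f''(x*)|)
        = exp(27n ln(27n/16) − 27n) · sqrt(2π · 27n / 16^2)
        = (27n/16)^(27n) e^(−27n) · sqrt(2π·27n) / 16
        = (sqrt(2π·27n) / 16) · (27n/(16e))^(27n).
This matches Γ(27n+1)/16^(27n+1) with Stirling applied to Γ.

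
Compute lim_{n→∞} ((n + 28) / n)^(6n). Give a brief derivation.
lim = e^168

Rewrite as (1 + 28/n)^(6n). By the standard limit (1 + x/n)^n → e^x, we have (1 + 28/n)^n → e^28, and raising to the 6th power gives e^168.
More precisely, ln[(1 + 28/n)^(6n)] = 6n · ln(1 + 28/n) = 6n · (28/n + O(1/n^2)) = 168 + O(1/n) → 168.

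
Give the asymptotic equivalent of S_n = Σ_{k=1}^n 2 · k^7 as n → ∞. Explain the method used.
S_n ~ n^8 / 4

By integral comparison (Euler-Maclaurin), Σ_{k=1}^n 2 · k^7 = 2 · ∫_0^n x^7 dx + O(n^7) = 2 · n^8/8 = n^8 / 4 + O(n^7). (Equivalently, Faulhaber's formula gives the same leading term.)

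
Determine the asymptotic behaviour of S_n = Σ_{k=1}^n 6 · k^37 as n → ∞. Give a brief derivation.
S_n ~ 3 · n^38 / 19

By integral comparison (Euler-Maclaurin), Σ_{k=1}^n 6 · k^37 = 6 · ∫_0^n x^37 dx + O(n^37) = 6 · n^38/38 = 3 · n^38 / 19 + O(n^37). (Equivalently, Faulhaber's formula gives the same leading term.)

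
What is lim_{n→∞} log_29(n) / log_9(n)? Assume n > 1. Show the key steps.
lim = ln(9) / ln(29) = log_29(9)

Change of base: log_29(n) = ln n / ln 29 and log_9(n) = ln n / ln 9. The ratio is (ln n / ln 29) · (ln 9 / ln n) = ln 9 / ln 29, a constant independent of n. So the limit is ln 9 / ln 29 = log_29(9).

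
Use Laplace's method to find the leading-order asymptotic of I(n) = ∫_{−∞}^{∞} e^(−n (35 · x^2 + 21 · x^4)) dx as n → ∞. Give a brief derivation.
I(n) ~ sqrt(π/(35n))

φ(x) = 35 · x^2 + 21 · x^4 has its unique global minimum at x* = 0 (since φ'(x) = 70x + 84x^3 = 0 only at x = 0 for real x with both coefficients positive, and φ → ∞ as |x| → ∞). At x* = 0, φ(0) = 0 and φ''(0) = 70. Laplace's method then gives
  I(n) ~ sqrt(2π / (n · φ''(0))) · e^(−n φ(0)) = sqrt(2π / (70n)) = sqrt(π/(35n)).
The 21 · x^4 term contributes only at subleading order (an O(1/n) relative correction).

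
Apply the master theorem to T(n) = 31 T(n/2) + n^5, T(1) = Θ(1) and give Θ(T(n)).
T(n) = Θ(n^5)

log_2 31 ≈ 4.954. f(n) = n^5 dominates n^(log_2 31) since 5 > 4.954, and the regularity condition a·f(n/b) = 31·(n/2)^5 = (31/32)·n^5 ≤ c·f(n) holds with c = 31/32 ≈ 0.969 < 1. So this is Case 3: T(n) = Θ(f(n)) = Θ(n^5).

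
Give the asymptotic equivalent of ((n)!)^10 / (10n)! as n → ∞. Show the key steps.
((n)!)^10/(10n)! ~ ((2π·n)^(9/2) / sqrt(10)) · 10^(−10·n)  →  0

Write N = n. Stirling: N! ~ sqrt(2π N)(N/e)^N and (10N)! ~ sqrt(2π·10N)·(10N/e)^(10N).
  (N!)^10/(10N)! ~ (2π N)^(10/2) (N/e)^(10N) / [sqrt(2π·10N) (10N/e)^(10N)]
     = (2π N)^(10/2) / sqrt(2π·10N) · (N/(10N))^(10N)
     = (2π N)^((10−1)/2) / sqrt(10) · 10^(−10N).
Since 10^10 > 1, the factor 10^(−10N) decays exponentially, so the ratio → 0. Substituting N = n gives the stated form.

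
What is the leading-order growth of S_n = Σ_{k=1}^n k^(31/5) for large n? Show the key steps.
S_n ~ (5/36) · n^(36/5)

Integral comparison: Σ_{k=1}^n k^(31/5) = ∫_0^n x^(31/5) dx + O(n^(31/5)). The integral is n^(1 + 31/5) / (1 + 31/5) = n^((31+5)/5) / ((31+5)/5) = (5/36) · n^(36/5).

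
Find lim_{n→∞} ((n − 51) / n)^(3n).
lim = e^(−153)

Rewrite as (1 − 51/n)^(3n). By the standard limit (1 + x/n)^n → e^x, we have (1 − 51/n)^n → e^(−51), and raising to the 3rd power gives e^(−153).
More precisely, ln[(1 − 51/n)^(3n)] = 3n · ln(1 − 51/n) = 3n · (-51/n + O(1/n^2)) = -153 + O(1/n) → -153.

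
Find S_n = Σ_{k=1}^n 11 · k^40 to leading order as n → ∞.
S_n ~ 11 · n^41 / 41

By integral comparison (Euler-Maclaurin), Σ_{k=1}^n 11 · k^40 = 11 · ∫_0^n x^40 dx + O(n^40) = 11 · n^41/41 + O(n^40). (Equivalently, Faulhaber's formula gives the same leading term.)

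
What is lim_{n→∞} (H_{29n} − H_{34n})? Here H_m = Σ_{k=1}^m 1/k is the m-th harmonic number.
lim = ln(29/34)

Euler-Maclaurin gives H_m = ln m + γ + 1/(2m) + O(1/m^2). The γ and O(1/m) terms cancel in the difference:
  H_{29n} − H_{34n} = ln(29n) − ln(34n) + O(1/n) = ln(29/34) + O(1/n).
Hence the limit is ln(29/34).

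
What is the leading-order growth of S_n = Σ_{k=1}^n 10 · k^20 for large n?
S_n ~ 10 · n^21 / 21

By integral comparison (Euler-Maclaurin), Σ_{k=1}^n 10 · k^20 = 10 · ∫_0^n x^20 dx + O(n^20) = 10 · n^21/21 + O(n^20). (Equivalently, Faulhaber's formula gives the same leading term.)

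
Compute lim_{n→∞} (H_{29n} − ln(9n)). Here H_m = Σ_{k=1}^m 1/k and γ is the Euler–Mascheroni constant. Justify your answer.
lim = ln(29/9) + γ

By Euler-Maclaurin, H_m = ln m + γ + O(1/m). So
  H_{29n} − ln(9n) = ln(29n) + γ − ln(9n) + O(1/n)
                       = ln(29/9) + γ + O(1/n).
Hence the limit is ln(29/9) + γ.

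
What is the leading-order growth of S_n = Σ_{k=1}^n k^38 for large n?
S_n ~ n^39 / 39

By integral comparison (Euler-Maclaurin), Σ_{k=1}^n k^38 = ∫_0^n x^38 dx + O(n^38) = n^39/39 + O(n^38). (Equivalently, Faulhaber's formula gives the same leading term.)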